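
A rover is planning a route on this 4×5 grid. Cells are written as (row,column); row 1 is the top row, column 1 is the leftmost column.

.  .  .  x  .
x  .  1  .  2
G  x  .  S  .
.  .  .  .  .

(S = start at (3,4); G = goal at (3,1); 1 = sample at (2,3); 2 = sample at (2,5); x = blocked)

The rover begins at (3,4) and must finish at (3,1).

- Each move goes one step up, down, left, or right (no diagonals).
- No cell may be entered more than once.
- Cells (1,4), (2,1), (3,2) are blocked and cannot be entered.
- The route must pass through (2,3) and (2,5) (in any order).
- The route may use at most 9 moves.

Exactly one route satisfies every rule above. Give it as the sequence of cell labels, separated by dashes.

(3,4) - (3,5) - (2,5) - (2,4) - (2,3) - (3,3) - (4,3) - (4,2) - (4,1) - (3,1)

Any route must reach (2,3) and (2,5) and still end at (3,1) within 9 moves, so the order of the required stops is forced.
Route from (3,4): right to (3,5), up to (2,5), 2× left (reaching (2,3)), 2× down (reaching (4,3)), 2× left (reaching (4,1)), up to (3,1) — 9 moves in all.
Check: all required cells visited; 9 ≤ 9 moves.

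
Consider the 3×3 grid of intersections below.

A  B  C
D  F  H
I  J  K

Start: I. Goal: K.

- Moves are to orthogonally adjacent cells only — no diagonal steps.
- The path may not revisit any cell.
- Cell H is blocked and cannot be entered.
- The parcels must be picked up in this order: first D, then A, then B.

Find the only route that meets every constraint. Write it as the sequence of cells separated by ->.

I -> D -> A -> B -> F -> J -> K

The waypoints must appear in the order D, A, B, with no cell reused.
Route from I: up 2 to A, right 1 to B, down 2 to J, right 1 to K — 6 moves in all.
Check: order respected (D at step 1, A at step 2, B at step 3).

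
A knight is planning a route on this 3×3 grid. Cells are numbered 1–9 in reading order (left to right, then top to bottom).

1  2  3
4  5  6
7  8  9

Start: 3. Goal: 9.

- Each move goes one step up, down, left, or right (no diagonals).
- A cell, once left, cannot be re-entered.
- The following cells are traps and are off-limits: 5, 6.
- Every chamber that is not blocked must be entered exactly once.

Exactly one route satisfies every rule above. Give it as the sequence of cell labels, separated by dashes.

3 - 2 - 1 - 4 - 7 - 8 - 9

Need to visit all 7 open cells exactly once, starting at 3 and ending at 9.
Cell 4 has only two open neighbours (1 and 7), so the path must pass straight through it: one of those is the cell it's entered from and the other is where it exits.
Route from 3: 2× left (reaching 1), 2× down (reaching 7), 2× right (reaching 9) — 6 moves in all.
Check: all 7 open cells covered.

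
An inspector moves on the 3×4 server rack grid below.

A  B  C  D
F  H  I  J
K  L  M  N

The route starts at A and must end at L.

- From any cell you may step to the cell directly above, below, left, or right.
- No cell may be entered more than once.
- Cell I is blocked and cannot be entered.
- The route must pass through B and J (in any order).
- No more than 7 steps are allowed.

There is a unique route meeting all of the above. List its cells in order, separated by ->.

A -> B -> C -> D -> J -> N -> M -> L

The budget equals the shortest possible length, so every move has to be on a shortest route through the required cells.
Route from A: 3× right (reaching D), 2× down (reaching N), 2× left (reaching L) — 7 moves in all.
Check: all required cells visited; 7 ≤ 7 moves.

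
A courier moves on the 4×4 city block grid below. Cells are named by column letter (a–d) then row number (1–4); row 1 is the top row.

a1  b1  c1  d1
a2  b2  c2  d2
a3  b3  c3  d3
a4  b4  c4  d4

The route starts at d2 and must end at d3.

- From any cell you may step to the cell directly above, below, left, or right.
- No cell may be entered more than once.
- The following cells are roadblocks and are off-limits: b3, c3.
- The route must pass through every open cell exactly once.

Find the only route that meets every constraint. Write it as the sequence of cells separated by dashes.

d2 - d1 - c1 - c2 - b2 - b1 - a1 - a2 - a3 - a4 - b4 - c4 - d4 - d3

Need to visit all 14 open cells exactly once, starting at d2 and ending at d3.
Cell b4 has only two open neighbours (a4 and c4), so the path must pass straight through it: one of those is the cell it's entered from and the other is where it exits.
Route from d2: up 1 to d1, left 1 to c1, down 1 to c2, left 1 to b2, up 1 to b1, left 1 to a1, down 3 to a4, right 3 to d4, up 1 to d3 — 13 moves in all.
Check: all 14 open cells covered.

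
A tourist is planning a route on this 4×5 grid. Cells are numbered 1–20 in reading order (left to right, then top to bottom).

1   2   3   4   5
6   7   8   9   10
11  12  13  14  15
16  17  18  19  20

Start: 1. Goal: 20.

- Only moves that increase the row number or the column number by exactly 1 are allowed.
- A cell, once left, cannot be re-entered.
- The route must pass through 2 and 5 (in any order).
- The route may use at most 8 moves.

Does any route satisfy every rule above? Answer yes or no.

yes

One route that works: 1 → 2 → 3 → 4 → 5 → 10 → 15 → 20.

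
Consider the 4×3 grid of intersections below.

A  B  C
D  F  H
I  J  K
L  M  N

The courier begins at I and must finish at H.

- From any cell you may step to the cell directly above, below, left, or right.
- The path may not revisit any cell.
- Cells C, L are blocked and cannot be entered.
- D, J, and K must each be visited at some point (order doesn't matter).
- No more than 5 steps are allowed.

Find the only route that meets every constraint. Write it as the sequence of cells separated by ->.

I -> D -> F -> J -> K -> H

The budget equals the shortest possible length, so every move has to be on a shortest route through the required cells.
Route from I: up to D, right to F, down to J, right to K, up to H — 5 moves in all.
Check: all required cells visited; 5 ≤ 5 moves.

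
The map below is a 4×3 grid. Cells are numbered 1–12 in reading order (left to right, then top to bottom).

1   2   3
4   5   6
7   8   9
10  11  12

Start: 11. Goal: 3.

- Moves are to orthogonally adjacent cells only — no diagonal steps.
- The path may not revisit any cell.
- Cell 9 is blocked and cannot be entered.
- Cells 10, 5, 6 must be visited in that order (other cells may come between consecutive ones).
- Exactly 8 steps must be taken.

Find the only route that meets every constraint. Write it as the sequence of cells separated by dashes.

The waypoints must appear in the order 10, 5, 6, with no cell reused.
Route from 11: left 1 to 10, up 3 to 1, right 1 to 2, down 1 to 5, right 1 to 6, up 1 to 3 — 8 moves in all.
Check: order respected (10 at step 1, 5 at step 6, 6 at step 7); 8 moves as required.

11 - 10 - 7 - 4 - 1 - 2 - 5 - 6 - 3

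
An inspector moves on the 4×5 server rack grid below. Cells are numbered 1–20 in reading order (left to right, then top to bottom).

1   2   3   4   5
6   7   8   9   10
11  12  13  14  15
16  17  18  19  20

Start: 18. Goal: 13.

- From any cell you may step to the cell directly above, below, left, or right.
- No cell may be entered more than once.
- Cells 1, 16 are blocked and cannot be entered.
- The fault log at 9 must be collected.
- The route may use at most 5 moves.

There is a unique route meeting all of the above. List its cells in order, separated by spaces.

Any route must reach 9 and still end at 13 within 5 moves, so the order of the required stops is forced.
Route from 18: right to 19, 2× up (reaching 9), left to 8, down to 13 — 5 moves in all.
Check: all required cells visited; 5 ≤ 5 moves.

18 19 14 9 8 13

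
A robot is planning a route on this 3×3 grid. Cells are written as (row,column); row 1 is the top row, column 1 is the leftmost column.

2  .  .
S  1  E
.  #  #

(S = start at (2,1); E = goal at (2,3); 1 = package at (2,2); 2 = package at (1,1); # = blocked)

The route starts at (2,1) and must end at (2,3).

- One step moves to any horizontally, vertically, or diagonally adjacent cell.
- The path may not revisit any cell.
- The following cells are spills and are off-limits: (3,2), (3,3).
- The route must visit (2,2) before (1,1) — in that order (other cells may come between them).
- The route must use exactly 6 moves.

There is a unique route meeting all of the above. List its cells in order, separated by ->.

The waypoints must appear in the order (2,2), (1,1), with no cell reused.
Route from (2,1): down 1 to (3,1), up-right 1 to (2,2), up-left 1 to (1,1), right 2 to (1,3), down 1 to (2,3) — 6 moves in all.
Check: order respected (1 at step 2, 2 at step 3); 6 moves as required.

(2,1) -> (3,1) -> (2,2) -> (1,1) -> (1,2) -> (1,3) -> (2,3)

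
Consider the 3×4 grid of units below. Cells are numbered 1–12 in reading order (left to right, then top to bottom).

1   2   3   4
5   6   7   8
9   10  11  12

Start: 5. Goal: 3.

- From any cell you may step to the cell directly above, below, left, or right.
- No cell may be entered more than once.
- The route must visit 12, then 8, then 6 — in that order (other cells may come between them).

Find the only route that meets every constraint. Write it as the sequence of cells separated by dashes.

The waypoints must appear in the order 12, 8, 6, with no cell reused.
Route from 5: down 1 to 9, right 3 to 12, up 1 to 8, left 2 to 6, up 1 to 2, right 1 to 3 — 9 moves in all.
Check: order respected (12 at step 4, 8 at step 5, 6 at step 7).

5 - 9 - 10 - 11 - 12 - 8 - 7 - 6 - 2 - 3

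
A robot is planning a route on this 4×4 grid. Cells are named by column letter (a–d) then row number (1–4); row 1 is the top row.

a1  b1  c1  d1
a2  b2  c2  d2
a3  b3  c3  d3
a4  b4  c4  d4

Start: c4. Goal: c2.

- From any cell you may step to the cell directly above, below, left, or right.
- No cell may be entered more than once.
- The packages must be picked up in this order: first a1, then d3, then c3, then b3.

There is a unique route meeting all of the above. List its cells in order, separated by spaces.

The waypoints must appear in the order a1, d3, c3, b3, with no cell reused.
Route from c4: 2× left (reaching a4), 3× up (reaching a1), 3× right (reaching d1), 2× down (reaching d3), 2× left (reaching b3), up to b2, right to c2 — 14 moves in all.
Check: order respected (a1 at step 5, d3 at step 10, c3 at step 11, b3 at step 12).

c4 b4 a4 a3 a2 a1 b1 c1 d1 d2 d3 c3 b3 b2 c2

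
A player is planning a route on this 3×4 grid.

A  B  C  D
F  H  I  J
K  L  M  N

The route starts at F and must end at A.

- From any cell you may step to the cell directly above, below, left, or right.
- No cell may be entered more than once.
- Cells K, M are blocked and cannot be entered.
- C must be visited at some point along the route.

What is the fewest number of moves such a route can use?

5

Any route passes through C somewhere between F and A. Summing Manhattan distances along the two legs (F → C → A) gives a lower bound of 3 + 2 = 5 moves.
A route of 5 moves achieves this: F → H → I → C → B → A.
Since 5 matches the lower bound, it is optimal.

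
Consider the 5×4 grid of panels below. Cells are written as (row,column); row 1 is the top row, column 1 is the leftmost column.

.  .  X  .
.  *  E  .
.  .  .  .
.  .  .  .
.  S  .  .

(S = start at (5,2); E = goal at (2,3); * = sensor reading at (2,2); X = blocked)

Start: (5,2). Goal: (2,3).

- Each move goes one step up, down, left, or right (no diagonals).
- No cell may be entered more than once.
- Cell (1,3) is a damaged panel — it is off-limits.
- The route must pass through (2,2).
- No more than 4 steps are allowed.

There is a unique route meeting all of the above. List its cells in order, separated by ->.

The 4-move cap with required stops at (2,2) leaves no slack for detours.
Route from (5,2): up 3 to (2,2), right 1 to (2,3) — 4 moves in all.
Check: all required cells visited; 4 ≤ 4 moves.

(5,2) -> (4,2) -> (3,2) -> (2,2) -> (2,3)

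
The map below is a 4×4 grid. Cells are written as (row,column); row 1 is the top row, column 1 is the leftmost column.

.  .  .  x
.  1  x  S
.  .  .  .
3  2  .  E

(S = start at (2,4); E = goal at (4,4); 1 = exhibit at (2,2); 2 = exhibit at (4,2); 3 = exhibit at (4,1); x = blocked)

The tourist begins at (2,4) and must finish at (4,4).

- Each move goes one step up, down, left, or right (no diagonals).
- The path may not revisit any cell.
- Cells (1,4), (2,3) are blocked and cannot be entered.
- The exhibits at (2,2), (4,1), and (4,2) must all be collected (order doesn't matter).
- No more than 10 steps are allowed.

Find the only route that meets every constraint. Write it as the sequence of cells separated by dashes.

(2,4) - (3,4) - (3,3) - (3,2) - (2,2) - (2,1) - (3,1) - (4,1) - (4,2) - (4,3) - (4,4)

Any route must reach (2,2), (4,1), and (4,2) and still end at (4,4) within 10 moves, so the order of the required stops is forced.
Route from (2,4): down to (3,4), 2× left (reaching (3,2)), up to (2,2), left to (2,1), 2× down (reaching (4,1)), 3× right (reaching (4,4)) — 10 moves in all.
Check: all required cells visited; 10 ≤ 10 moves.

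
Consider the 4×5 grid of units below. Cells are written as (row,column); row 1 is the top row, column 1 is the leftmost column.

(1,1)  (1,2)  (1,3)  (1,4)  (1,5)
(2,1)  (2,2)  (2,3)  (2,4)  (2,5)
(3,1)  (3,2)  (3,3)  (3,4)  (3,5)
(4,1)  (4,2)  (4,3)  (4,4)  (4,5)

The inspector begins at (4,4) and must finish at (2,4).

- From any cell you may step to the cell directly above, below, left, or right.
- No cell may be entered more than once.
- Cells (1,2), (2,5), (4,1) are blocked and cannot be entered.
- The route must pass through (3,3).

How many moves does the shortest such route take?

Any route passes through (3,3) somewhere between (4,4) and (2,4). Summing Manhattan distances along the two legs ((4,4) → (3,3) → (2,4)) gives a lower bound of 2 + 2 = 4 moves.
A route of 4 moves achieves this: (4,4) → (3,4) → (3,3) → (2,3) → (2,4).
Since 4 matches the lower bound, it is optimal.

4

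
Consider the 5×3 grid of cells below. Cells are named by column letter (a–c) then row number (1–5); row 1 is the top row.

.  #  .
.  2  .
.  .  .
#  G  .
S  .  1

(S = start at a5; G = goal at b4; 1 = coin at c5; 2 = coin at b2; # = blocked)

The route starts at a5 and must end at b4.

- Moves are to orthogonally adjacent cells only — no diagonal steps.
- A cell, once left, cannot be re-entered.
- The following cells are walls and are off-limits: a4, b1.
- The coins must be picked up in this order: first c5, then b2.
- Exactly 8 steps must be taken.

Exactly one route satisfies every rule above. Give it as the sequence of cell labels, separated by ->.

The waypoints must appear in the order c5, b2, with no cell reused.
Route from a5: right 2 to c5, up 3 to c2, left 1 to b2, down 2 to b4 — 8 moves in all.
Check: order respected (1 at step 2, 2 at step 6); 8 moves as required.

a5 -> b5 -> c5 -> c4 -> c3 -> c2 -> b2 -> b3 -> b4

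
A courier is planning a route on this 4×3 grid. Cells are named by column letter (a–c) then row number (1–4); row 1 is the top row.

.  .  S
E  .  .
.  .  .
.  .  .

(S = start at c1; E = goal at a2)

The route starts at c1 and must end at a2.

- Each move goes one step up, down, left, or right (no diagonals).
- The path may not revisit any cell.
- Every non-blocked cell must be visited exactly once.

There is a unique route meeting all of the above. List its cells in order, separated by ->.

c1 -> c2 -> c3 -> c4 -> b4 -> a4 -> a3 -> b3 -> b2 -> b1 -> a1 -> a2

Need to visit all 12 open cells exactly once, starting at c1 and ending at a2.
Cell a4 has only two open neighbours (a3 and b4), so the path must pass straight through it: one of those is the cell it's entered from and the other is where it exits.
Route from c1: down 3 to c4, left 2 to a4, up 1 to a3, right 1 to b3, up 2 to b1, left 1 to a1, down 1 to a2 — 11 moves in all.
Check: all 12 open cells covered.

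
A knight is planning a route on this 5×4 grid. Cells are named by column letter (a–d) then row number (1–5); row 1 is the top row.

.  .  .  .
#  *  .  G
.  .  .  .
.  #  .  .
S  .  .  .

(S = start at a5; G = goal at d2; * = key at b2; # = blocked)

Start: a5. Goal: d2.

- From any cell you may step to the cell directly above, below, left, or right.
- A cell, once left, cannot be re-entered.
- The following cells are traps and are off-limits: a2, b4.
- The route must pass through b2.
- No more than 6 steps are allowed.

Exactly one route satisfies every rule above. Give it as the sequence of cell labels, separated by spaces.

a5 a4 a3 b3 b2 c2 d2

The 6-move cap with required stops at b2 leaves no slack for detours.
Route from a5: 2× up (reaching a3), right to b3, up to b2, 2× right (reaching d2) — 6 moves in all.
Check: all required cells visited; 6 ≤ 6 moves.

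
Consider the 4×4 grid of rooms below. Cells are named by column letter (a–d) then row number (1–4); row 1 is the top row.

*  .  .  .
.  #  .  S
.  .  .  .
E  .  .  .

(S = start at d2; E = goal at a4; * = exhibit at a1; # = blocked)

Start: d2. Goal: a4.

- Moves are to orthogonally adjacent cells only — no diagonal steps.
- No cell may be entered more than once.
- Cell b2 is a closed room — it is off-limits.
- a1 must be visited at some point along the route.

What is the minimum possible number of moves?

Any route passes through a1 somewhere between d2 and a4. Summing Manhattan distances along the two legs (d2 → a1 → a4) gives a lower bound of 4 + 3 = 7 moves.
A route of 7 moves achieves this: d2 → d1 → c1 → b1 → a1 → a2 → a3 → a4.
Since 7 matches the lower bound, it is optimal.

7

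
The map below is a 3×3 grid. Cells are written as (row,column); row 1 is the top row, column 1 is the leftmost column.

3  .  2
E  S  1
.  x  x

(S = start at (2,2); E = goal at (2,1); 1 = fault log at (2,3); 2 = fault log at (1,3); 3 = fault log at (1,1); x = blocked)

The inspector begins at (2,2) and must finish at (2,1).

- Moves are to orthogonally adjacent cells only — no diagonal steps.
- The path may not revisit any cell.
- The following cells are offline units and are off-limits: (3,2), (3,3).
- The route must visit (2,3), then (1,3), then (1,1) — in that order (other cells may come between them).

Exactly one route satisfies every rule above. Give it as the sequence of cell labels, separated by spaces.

The waypoints must appear in the order (2,3), (1,3), (1,1), with no cell reused.
Route from (2,2): right to (2,3), up to (1,3), 2× left (reaching (1,1)), down to (2,1) — 5 moves in all.
Check: order respected (1 at step 1, 2 at step 2, 3 at step 4).

(2,2) (2,3) (1,3) (1,2) (1,1) (2,1)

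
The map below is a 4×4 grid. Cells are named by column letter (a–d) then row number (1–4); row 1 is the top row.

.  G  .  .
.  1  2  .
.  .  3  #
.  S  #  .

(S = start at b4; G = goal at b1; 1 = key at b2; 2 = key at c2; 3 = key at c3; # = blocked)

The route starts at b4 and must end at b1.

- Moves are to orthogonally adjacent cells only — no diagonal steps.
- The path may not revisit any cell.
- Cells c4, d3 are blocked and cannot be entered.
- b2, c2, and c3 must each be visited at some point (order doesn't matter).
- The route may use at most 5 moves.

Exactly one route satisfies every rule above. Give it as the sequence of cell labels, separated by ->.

b4 -> b3 -> c3 -> c2 -> b2 -> b1

Any route must reach b2, c2, and c3 and still end at b1 within 5 moves, so the order of the required stops is forced.
Route from b4: up 1 to b3, right 1 to c3, up 1 to c2, left 1 to b2, up 1 to b1 — 5 moves in all.
Check: all required cells visited; 5 ≤ 5 moves.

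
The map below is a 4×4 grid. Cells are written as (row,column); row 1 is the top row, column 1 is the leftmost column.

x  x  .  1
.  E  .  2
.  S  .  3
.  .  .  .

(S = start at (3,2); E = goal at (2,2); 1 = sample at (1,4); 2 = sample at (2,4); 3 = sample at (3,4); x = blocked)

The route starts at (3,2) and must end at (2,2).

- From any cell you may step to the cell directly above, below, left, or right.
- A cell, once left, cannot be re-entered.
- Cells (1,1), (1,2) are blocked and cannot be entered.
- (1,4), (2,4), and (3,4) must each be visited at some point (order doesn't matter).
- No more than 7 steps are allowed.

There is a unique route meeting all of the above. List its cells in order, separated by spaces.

Any route must reach (1,4), (2,4), and (3,4) and still end at (2,2) within 7 moves, so the order of the required stops is forced.
Route from (3,2): right 2 to (3,4), up 2 to (1,4), left 1 to (1,3), down 1 to (2,3), left 1 to (2,2) — 7 moves in all.
Check: all required cells visited; 7 ≤ 7 moves.

(3,2) (3,3) (3,4) (2,4) (1,4) (1,3) (2,3) (2,2)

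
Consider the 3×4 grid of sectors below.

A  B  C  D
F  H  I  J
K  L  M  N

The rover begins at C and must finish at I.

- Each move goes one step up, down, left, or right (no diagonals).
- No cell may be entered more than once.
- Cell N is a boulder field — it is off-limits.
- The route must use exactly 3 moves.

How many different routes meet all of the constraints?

2

Need simple routes of exactly 3 moves from C to I (Manhattan distance 1, so 1 moves are spent on a detour and 1 undoing it).
Enumerating: C B H I | C D J I.
That gives 2 routes.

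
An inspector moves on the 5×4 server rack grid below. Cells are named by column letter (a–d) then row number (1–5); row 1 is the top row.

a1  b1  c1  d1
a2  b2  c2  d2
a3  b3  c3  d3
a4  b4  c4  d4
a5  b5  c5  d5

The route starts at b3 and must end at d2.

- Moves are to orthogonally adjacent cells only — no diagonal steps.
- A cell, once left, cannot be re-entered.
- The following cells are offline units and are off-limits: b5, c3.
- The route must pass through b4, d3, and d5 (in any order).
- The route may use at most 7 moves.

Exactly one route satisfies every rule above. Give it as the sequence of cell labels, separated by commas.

b3, b4, c4, c5, d5, d4, d3, d2

Any route must reach b4, d3, and d5 and still end at d2 within 7 moves, so the order of the required stops is forced.
Route from b3: down to b4, right to c4, down to c5, right to d5, 3× up (reaching d2) — 7 moves in all.
Check: all required cells visited; 7 ≤ 7 moves.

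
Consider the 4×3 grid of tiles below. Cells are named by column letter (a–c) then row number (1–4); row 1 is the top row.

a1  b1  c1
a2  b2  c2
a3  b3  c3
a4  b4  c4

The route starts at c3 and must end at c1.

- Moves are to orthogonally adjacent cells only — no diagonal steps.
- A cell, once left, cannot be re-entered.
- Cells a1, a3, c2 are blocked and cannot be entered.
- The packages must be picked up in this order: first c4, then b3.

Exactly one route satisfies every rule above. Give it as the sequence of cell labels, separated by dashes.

The waypoints must appear in the order c4, b3, with no cell reused.
Route from c3: down 1 to c4, left 1 to b4, up 3 to b1, right 1 to c1 — 6 moves in all.
Check: order respected (c4 at step 1, b3 at step 3).

c3 - c4 - b4 - b3 - b2 - b1 - c1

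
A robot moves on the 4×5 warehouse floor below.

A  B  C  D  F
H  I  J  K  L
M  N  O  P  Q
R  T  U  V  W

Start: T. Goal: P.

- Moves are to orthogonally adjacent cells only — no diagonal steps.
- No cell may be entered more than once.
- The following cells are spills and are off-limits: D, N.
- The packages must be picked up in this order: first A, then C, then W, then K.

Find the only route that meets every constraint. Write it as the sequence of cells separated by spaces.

T R M H A B C J O U V W Q L K P

The waypoints must appear in the order A, C, W, K, with no cell reused.
Route from T: left 1 to R, up 3 to A, right 2 to C, down 3 to U, right 2 to W, up 2 to L, left 1 to K, down 1 to P — 15 moves in all.
Check: order respected (A at step 4, C at step 6, W at step 11, K at step 14).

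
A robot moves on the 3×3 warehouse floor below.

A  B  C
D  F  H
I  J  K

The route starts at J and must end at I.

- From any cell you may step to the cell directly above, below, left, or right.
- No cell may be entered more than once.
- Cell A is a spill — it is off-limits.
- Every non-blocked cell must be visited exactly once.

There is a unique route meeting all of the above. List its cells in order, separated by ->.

J -> K -> H -> C -> B -> F -> D -> I

Need to visit all 8 open cells exactly once, starting at J and ending at I.
Cell K has only two open neighbours (H and J), so the path must pass straight through it: one of those is the cell it's entered from and the other is where it exits.
Route from J: right 1 to K, up 2 to C, left 1 to B, down 1 to F, left 1 to D, down 1 to I — 7 moves in all.
Check: all 8 open cells covered.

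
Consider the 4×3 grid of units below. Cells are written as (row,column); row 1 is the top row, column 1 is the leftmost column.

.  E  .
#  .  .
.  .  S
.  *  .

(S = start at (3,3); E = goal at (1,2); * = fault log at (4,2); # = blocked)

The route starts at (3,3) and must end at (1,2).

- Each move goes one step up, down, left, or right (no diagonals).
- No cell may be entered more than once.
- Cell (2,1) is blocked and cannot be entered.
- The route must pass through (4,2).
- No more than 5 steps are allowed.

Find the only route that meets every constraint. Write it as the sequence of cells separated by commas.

(3,3), (4,3), (4,2), (3,2), (2,2), (1,2)

The 5-move cap with required stops at (4,2) leaves no slack for detours.
Route from (3,3): down to (4,3), left to (4,2), 3× up (reaching (1,2)) — 5 moves in all.
Check: all required cells visited; 5 ≤ 5 moves.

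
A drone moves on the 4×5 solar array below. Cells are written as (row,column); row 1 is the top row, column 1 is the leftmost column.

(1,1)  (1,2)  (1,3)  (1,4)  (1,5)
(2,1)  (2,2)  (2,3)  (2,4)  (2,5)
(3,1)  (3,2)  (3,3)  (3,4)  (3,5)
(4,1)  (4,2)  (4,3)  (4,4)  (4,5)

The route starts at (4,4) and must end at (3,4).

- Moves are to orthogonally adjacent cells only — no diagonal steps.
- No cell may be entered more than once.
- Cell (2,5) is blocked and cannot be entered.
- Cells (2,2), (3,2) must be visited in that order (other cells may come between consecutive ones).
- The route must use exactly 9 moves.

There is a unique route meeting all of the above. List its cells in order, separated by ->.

(4,4) -> (4,3) -> (4,2) -> (4,1) -> (3,1) -> (2,1) -> (2,2) -> (3,2) -> (3,3) -> (3,4)

The waypoints must appear in the order (2,2), (3,2), with no cell reused.
Route from (4,4): 3× left (reaching (4,1)), 2× up (reaching (2,1)), right to (2,2), down to (3,2), 2× right (reaching (3,4)) — 9 moves in all.
Check: order respected ((2,2) at step 6, (3,2) at step 7); 9 moves as required.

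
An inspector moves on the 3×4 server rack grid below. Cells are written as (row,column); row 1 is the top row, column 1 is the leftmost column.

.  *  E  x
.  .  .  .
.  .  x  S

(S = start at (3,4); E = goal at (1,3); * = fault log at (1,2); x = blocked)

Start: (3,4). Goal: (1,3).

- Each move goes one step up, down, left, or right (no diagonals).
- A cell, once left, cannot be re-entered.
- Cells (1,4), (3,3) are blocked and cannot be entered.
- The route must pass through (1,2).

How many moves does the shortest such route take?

Any route passes through (1,2) somewhere between (3,4) and (1,3). Summing Manhattan distances along the two legs ((3,4) → (1,2) → (1,3)) gives a lower bound of 4 + 1 = 5 moves.
A route of 5 moves achieves this: (3,4) → (2,4) → (2,3) → (2,2) → (1,2) → (1,3).
Since 5 matches the lower bound, it is optimal.

5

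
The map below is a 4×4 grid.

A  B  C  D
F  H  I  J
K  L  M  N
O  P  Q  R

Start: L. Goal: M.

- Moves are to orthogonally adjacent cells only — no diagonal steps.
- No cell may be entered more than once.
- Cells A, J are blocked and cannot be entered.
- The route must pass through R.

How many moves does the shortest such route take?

5

Any route passes through R somewhere between L and M. Summing Manhattan distances along the two legs (L → R → M) gives a lower bound of 3 + 2 = 5 moves.
A route of 5 moves achieves this: L → P → Q → R → N → M.
Since 5 matches the lower bound, it is optimal.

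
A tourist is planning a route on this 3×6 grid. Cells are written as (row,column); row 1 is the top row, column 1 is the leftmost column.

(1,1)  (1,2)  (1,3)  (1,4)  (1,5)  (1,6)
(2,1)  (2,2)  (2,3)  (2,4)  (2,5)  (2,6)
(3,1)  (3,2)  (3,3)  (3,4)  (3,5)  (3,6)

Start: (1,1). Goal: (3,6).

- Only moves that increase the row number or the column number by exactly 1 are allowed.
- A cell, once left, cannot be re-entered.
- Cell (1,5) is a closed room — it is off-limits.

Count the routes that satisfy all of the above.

A right/down-only route from (1,1) to (3,6) makes exactly 2 down-moves and 5 right-moves in some order.
With no other constraints that would be C(7,2) = 21 routes.
Subtract routes through each blocked cell (inclusion–exclusion for overlaps): − through (1,5): 3 → 18.
That gives 18 routes.

18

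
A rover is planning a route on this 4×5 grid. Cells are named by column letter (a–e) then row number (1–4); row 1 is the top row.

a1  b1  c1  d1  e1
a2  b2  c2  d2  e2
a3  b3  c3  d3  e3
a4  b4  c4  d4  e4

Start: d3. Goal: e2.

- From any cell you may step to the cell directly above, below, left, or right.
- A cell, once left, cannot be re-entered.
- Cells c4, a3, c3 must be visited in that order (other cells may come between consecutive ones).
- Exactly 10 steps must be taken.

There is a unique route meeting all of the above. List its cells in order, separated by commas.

The waypoints must appear in the order c4, a3, c3, with no cell reused.
Route from d3: down to d4, 3× left (reaching a4), up to a3, 2× right (reaching c3), up to c2, 2× right (reaching e2) — 10 moves in all.
Check: order respected (c4 at step 2, a3 at step 5, c3 at step 7); 10 moves as required.

d3, d4, c4, b4, a4, a3, b3, c3, c2, d2, e2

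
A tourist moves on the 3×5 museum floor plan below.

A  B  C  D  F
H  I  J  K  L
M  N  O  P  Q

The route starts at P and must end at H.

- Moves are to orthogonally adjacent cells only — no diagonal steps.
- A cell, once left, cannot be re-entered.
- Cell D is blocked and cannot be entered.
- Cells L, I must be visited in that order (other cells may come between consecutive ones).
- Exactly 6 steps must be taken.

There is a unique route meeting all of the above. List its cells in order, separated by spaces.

P Q L K J I H

The waypoints must appear in the order L, I, with no cell reused.
Route from P: right 1 to Q, up 1 to L, left 4 to H — 6 moves in all.
Check: order respected (L at step 2, I at step 5); 6 moves as required.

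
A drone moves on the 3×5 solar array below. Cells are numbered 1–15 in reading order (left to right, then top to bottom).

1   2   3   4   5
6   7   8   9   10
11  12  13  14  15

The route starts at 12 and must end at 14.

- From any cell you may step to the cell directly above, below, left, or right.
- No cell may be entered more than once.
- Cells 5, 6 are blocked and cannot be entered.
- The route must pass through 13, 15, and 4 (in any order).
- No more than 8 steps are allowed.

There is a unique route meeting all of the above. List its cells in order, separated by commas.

12, 13, 8, 3, 4, 9, 10, 15, 14

The budget equals the shortest possible length, so every move has to be on a shortest route through the required cells.
Route from 12: right to 13, 2× up (reaching 3), right to 4, down to 9, right to 10, down to 15, left to 14 — 8 moves in all.
Check: all required cells visited; 8 ≤ 8 moves.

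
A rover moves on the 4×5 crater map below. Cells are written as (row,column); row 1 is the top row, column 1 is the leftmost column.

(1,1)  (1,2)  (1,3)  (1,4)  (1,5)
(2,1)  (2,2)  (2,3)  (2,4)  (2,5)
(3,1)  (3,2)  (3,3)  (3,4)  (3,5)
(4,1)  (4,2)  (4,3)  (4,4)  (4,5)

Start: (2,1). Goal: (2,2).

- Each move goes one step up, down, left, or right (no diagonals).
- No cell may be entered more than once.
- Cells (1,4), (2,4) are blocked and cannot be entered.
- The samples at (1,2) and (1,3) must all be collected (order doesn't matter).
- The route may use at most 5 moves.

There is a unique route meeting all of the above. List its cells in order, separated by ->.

Any route must reach (1,2) and (1,3) and still end at (2,2) within 5 moves, so the order of the required stops is forced.
Route from (2,1): up 1 to (1,1), right 2 to (1,3), down 1 to (2,3), left 1 to (2,2) — 5 moves in all.
Check: all required cells visited; 5 ≤ 5 moves.

(2,1) -> (1,1) -> (1,2) -> (1,3) -> (2,3) -> (2,2)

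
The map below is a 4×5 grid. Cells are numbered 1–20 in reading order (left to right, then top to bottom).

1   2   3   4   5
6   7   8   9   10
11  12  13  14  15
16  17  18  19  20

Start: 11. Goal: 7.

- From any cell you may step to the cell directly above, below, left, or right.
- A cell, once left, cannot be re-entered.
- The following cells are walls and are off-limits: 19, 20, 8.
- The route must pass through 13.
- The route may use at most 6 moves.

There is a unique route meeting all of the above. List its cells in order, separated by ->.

Any route must reach 13 and still end at 7 within 6 moves, so the order of the required stops is forced.
Route from 11: down to 16, 2× right (reaching 18), up to 13, left to 12, up to 7 — 6 moves in all.
Check: all required cells visited; 6 ≤ 6 moves.

11 -> 16 -> 17 -> 18 -> 13 -> 12 -> 7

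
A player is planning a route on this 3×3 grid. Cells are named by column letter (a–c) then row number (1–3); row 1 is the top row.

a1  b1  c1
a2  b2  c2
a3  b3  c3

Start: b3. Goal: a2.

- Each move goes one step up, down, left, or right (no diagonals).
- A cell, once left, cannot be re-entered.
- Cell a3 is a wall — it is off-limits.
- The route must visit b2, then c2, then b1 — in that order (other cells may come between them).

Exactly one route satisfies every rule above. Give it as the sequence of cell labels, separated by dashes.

b3 - b2 - c2 - c1 - b1 - a1 - a2

The waypoints must appear in the order b2, c2, b1, with no cell reused.
Route from b3: up to b2, right to c2, up to c1, 2× left (reaching a1), down to a2 — 6 moves in all.
Check: order respected (b2 at step 1, c2 at step 2, b1 at step 4).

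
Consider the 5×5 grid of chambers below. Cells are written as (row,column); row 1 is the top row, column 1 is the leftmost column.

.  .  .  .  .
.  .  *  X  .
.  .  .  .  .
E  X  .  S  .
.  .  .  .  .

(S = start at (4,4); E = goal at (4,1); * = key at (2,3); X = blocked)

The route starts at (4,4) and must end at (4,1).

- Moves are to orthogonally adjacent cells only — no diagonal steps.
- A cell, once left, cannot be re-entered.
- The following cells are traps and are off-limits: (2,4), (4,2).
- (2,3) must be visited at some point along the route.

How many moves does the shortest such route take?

7

Any route passes through (2,3) somewhere between (4,4) and (4,1). Summing Manhattan distances along the two legs ((4,4) → (2,3) → (4,1)) gives a lower bound of 3 + 4 = 7 moves.
A route of 7 moves achieves this: (4,4) → (3,4) → (3,3) → (2,3) → (2,2) → (3,2) → (3,1) → (4,1).
Since 7 matches the lower bound, it is optimal.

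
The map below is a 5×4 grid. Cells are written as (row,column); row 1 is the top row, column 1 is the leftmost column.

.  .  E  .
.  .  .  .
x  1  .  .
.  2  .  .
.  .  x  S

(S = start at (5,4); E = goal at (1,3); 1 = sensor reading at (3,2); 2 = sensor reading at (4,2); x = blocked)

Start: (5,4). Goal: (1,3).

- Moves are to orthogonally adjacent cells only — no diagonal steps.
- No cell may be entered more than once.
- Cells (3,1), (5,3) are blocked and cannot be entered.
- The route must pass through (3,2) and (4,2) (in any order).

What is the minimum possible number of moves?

7

Any route passes through (3,2) and (4,2) in some order between (5,4) and (1,3). Summing Manhattan distances along each leg and taking the cheapest ordering ((5,4) → (4,2) → (3,2) → (1,3)) gives a lower bound of 3 + 1 + 3 = 7 moves.
A route of 7 moves achieves this: (5,4) → (4,4) → (4,3) → (4,2) → (3,2) → (2,2) → (1,2) → (1,3).
Since 7 matches the lower bound, it is optimal.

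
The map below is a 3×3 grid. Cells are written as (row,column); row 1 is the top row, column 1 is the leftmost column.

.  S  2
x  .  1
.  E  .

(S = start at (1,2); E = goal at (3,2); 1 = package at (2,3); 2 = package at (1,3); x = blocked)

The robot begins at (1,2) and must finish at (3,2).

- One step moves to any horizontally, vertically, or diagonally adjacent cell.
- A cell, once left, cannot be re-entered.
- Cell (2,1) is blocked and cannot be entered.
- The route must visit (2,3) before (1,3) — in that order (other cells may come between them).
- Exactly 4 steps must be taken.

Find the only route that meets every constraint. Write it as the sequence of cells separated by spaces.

The waypoints must appear in the order (2,3), (1,3), with no cell reused.
Route from (1,2): down-right 1 to (2,3), up 1 to (1,3), down-left 1 to (2,2), down 1 to (3,2) — 4 moves in all.
Check: order respected (1 at step 1, 2 at step 2); 4 moves as required.

(1,2) (2,3) (1,3) (2,2) (3,2)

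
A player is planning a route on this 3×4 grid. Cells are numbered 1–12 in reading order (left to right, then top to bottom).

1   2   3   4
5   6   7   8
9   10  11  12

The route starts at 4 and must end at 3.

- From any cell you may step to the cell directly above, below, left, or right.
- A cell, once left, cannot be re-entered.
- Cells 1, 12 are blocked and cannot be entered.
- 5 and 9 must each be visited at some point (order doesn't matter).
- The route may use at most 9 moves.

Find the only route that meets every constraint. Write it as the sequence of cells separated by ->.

4 -> 8 -> 7 -> 11 -> 10 -> 9 -> 5 -> 6 -> 2 -> 3

The budget equals the shortest possible length, so every move has to be on a shortest route through the required cells.
Route from 4: down to 8, left to 7, down to 11, 2× left (reaching 9), up to 5, right to 6, up to 2, right to 3 — 9 moves in all.
Check: all required cells visited; 9 ≤ 9 moves.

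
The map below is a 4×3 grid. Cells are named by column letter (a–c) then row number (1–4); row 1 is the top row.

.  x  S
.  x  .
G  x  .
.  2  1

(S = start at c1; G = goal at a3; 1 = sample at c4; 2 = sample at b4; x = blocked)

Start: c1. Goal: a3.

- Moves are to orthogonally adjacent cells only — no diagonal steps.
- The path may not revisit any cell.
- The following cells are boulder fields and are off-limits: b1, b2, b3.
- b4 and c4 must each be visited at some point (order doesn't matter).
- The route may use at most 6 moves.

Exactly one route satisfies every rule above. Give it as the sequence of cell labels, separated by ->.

The 6-move cap with required stops at b4, c4 leaves no slack for detours.
Route from c1: 3× down (reaching c4), 2× left (reaching a4), up to a3 — 6 moves in all.
Check: all required cells visited; 6 ≤ 6 moves.

c1 -> c2 -> c3 -> c4 -> b4 -> a4 -> a3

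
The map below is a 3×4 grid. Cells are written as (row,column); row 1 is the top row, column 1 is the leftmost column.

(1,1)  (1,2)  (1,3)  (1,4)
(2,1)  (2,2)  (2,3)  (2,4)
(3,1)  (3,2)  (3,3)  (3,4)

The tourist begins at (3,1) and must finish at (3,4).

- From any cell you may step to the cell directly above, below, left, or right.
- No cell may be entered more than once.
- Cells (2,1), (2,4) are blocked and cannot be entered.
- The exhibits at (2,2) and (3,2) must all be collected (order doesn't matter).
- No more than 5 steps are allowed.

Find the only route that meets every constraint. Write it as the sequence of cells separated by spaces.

(3,1) (3,2) (2,2) (2,3) (3,3) (3,4)

The 5-move cap with required stops at (2,2), (3,2) leaves no slack for detours.
Route from (3,1): right to (3,2), up to (2,2), right to (2,3), down to (3,3), right to (3,4) — 5 moves in all.
Check: all required cells visited; 5 ≤ 5 moves.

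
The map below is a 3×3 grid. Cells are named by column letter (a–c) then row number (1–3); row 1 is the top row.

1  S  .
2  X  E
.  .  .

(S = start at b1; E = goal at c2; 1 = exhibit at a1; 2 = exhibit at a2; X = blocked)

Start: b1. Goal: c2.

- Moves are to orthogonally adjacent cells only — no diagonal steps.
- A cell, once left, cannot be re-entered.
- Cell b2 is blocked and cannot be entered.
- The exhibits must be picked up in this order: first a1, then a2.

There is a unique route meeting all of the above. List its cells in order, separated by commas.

b1, a1, a2, a3, b3, c3, c2

The waypoints must appear in the order a1, a2, with no cell reused.
Route from b1: left to a1, 2× down (reaching a3), 2× right (reaching c3), up to c2 — 6 moves in all.
Check: order respected (1 at step 1, 2 at step 2).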